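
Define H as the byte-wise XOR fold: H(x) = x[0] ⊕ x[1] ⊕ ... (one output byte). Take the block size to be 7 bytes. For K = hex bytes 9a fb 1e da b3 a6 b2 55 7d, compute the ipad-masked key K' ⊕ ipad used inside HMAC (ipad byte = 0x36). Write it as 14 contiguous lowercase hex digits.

Key hex bytes 9a fb 1e da b3 a6 b2 55 7d is 9 bytes > B = 7, so hash it first: H(key) = 2a, then zero-pad to 7 bytes: K' = 2a 00 00 00 00 00 00.
XOR each byte with 0x36: 2a⊕36=1c, 00⊕36=36, 00⊕36=36, 00⊕36=36, 00⊕36=36, 00⊕36=36, 00⊕36=36.

1c363636363636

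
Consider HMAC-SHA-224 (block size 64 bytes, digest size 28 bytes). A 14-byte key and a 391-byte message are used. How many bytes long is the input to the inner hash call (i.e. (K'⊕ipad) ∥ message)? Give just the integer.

Key is 14 ≤ 64 bytes, zero-padded: |K'| = 64.
Inner input = (K'⊕ipad) ∥ m → 64 + 391 = 455 bytes.

455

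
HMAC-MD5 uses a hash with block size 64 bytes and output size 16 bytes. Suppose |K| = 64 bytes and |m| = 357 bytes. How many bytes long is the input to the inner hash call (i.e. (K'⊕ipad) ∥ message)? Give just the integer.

Key is 64 ≤ 64 bytes, zero-padded: |K'| = 64.
Inner input = (K'⊕ipad) ∥ m → 64 + 357 = 421 bytes.

421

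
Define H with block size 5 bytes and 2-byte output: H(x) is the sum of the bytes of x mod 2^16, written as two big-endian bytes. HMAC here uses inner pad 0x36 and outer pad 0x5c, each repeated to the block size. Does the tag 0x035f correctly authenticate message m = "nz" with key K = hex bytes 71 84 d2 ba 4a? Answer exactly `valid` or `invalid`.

Key hex bytes 71 84 d2 ba 4a is exactly B = 5 bytes: K' = 71 84 d2 ba 4a.
K' ⊕ ipad = 47 b2 e4 8c 7c; K' ⊕ opad = 2d d8 8e e6 16.
Inner hash: sum = 71+178+228+140+124+110+122 = 973 → 03 cd.
Outer hash (recomputed tag): sum = 45+216+142+230+22+3+205 = 863 → 03 5f.
Recomputed tag = 035f; claimed = 035f → match.

valid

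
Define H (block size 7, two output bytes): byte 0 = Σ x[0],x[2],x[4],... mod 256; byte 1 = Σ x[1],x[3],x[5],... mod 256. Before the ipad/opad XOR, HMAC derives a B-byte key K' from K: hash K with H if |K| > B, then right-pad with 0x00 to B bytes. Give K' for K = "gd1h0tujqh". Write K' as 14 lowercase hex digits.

|K| = 10 > B = 7, so first hash the key.
H(K): even-index sum = 430 mod 256 = 174; odd-index sum = 530 mod 256 = 18 → ae 12.
Zero-pad H(K) = ae 12 to 7 bytes: K' = ae 12 00 00 00 00 00.

ae120000000000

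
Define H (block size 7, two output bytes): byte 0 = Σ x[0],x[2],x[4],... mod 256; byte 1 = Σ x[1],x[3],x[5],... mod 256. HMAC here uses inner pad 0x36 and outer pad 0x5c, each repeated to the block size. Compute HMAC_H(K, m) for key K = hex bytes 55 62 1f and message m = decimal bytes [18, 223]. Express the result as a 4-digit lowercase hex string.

d6cd

Key hex bytes 55 62 1f is 3 bytes ≤ B = 7; zero-pad to 7 bytes: K' = 55 62 1f 00 00 00 00.
K' ⊕ ipad = 63 54 29 36 36 36 36.  K' ⊕ opad = 09 3e 43 5c 5c 5c 5c.
Inner input = (K'⊕ipad) ∥ m = 63 54 29 36 36 36 36 ∥ 12 df.
Inner hash: even-index sum = 471 mod 256 = 215; odd-index sum = 210 mod 256 = 210 → d7 d2.
Outer input = (K'⊕opad) ∥ inner = 09 3e 43 5c 5c 5c 5c ∥ d7 d2.
Outer hash (tag): even-index sum = 470 mod 256 = 214; odd-index sum = 461 mod 256 = 205 → d6 cd.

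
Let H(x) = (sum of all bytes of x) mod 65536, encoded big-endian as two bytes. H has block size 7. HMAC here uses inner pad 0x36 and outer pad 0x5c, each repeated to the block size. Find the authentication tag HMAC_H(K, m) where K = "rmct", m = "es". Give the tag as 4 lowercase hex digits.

028c

Key "rmct" = 72 6d 63 74 is 4 bytes ≤ B = 7; zero-pad to 7 bytes: K' = 72 6d 63 74 00 00 00.
K' ⊕ ipad = 44 5b 55 42 36 36 36.  K' ⊕ opad = 2e 31 3f 28 5c 5c 5c.
Inner input = (K'⊕ipad) ∥ m = 44 5b 55 42 36 36 36 ∥ 65 73.
Inner hash: sum = 68+91+85+66+54+54+54+101+115 = 688 → 02 b0.
Outer input = (K'⊕opad) ∥ inner = 2e 31 3f 28 5c 5c 5c ∥ 02 b0.
Outer hash (tag): sum = 46+49+63+40+92+92+92+2+176 = 652 → 02 8c.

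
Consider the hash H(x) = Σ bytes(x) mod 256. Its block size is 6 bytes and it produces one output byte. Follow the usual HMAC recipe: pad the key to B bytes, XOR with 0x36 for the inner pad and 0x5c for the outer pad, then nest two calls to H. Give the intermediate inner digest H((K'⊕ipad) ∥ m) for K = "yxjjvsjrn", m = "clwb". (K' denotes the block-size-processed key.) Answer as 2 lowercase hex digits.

84

Key "yxjjvsjrn" = 79 78 6a 6a 76 73 6a 72 6e is 9 bytes > B = 6, so hash it first: H(key) = f8, then zero-pad to 6 bytes: K' = f8 00 00 00 00 00.
K' ⊕ ipad = ce 36 36 36 36 36.
Inner input = ce 36 36 36 36 36 ∥ 63 6c 77 62.
Inner hash: sum = 206+54+54+54+54+54+99+108+119+98 = 900; mod 256 = 132 → 84.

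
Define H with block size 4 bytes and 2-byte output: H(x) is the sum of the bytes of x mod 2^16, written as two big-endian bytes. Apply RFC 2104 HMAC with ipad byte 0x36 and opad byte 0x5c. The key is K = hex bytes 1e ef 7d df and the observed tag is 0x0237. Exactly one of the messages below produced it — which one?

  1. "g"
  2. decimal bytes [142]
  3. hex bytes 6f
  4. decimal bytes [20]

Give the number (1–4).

Key hex bytes 1e ef 7d df is exactly B = 4 bytes: K' = 1e ef 7d df.
K' ⊕ ipad = 28 d9 4b e9; K' ⊕ opad = 42 b3 21 83.
m1: inner = H(28 d9 4b e9 67) = 02 9c; tag = H(42 b3 21 83 02 9c) = 0237 ← matches
m2: inner = H(28 d9 4b e9 8e) = 02 c3; tag = H(42 b3 21 83 02 c3) = 025e
m3: inner = H(28 d9 4b e9 6f) = 02 a4; tag = H(42 b3 21 83 02 a4) = 023f
m4: inner = H(28 d9 4b e9 14) = 02 49; tag = H(42 b3 21 83 02 49) = 01e4

1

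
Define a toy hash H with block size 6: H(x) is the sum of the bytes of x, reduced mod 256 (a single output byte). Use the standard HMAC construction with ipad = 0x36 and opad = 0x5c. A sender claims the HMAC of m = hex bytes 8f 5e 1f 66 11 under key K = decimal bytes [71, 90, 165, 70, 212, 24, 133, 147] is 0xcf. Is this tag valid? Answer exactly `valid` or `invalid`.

valid

Key decimal bytes [71, 90, 165, 70, 212, 24, 133, 147] = 47 5a a5 46 d4 18 85 93 is 8 bytes > B = 6, so hash it first: H(key) = 90, then zero-pad to 6 bytes: K' = 90 00 00 00 00 00.
K' ⊕ ipad = a6 36 36 36 36 36; K' ⊕ opad = cc 5c 5c 5c 5c 5c.
Inner hash: sum = 166+54+54+54+54+54+143+94+31+102+17 = 823; mod 256 = 55 → 37.
Outer hash (recomputed tag): sum = 204+92+92+92+92+92+55 = 719; mod 256 = 207 → cf.
Recomputed tag = cf; claimed = cf → match.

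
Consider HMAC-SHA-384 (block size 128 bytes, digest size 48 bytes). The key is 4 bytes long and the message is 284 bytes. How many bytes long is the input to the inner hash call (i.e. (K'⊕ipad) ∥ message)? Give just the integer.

Key is 4 ≤ 128 bytes, zero-padded: |K'| = 128.
Inner input = (K'⊕ipad) ∥ m → 128 + 284 = 412 bytes.

412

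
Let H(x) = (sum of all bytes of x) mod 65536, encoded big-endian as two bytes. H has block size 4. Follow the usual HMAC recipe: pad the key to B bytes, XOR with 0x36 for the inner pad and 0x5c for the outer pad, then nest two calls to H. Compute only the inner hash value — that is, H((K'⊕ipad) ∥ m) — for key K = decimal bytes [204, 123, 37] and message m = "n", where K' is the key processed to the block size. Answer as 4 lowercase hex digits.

01fe

Key decimal bytes [204, 123, 37] = cc 7b 25 is 3 bytes ≤ B = 4; zero-pad to 4 bytes: K' = cc 7b 25 00.
K' ⊕ ipad = fa 4d 13 36.
Inner input = fa 4d 13 36 ∥ 6e.
Inner hash: sum = 250+77+19+54+110 = 510 → 01 fe.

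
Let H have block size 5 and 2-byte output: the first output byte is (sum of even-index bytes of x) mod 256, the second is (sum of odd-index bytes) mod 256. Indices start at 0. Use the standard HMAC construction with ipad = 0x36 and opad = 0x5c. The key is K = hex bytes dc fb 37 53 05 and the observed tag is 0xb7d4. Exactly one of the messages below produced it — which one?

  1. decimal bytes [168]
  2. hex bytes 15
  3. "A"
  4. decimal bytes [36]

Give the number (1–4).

3

Key hex bytes dc fb 37 53 05 is exactly B = 5 bytes: K' = dc fb 37 53 05.
K' ⊕ ipad = ea cd 01 65 33; K' ⊕ opad = 80 a7 6b 0f 59.
m1: inner = H(ea cd 01 65 33 a8) = 1e da; tag = H(80 a7 6b 0f 59 1e da) = 1ed4
m2: inner = H(ea cd 01 65 33 15) = 1e 47; tag = H(80 a7 6b 0f 59 1e 47) = 8bd4
m3: inner = H(ea cd 01 65 33 41) = 1e 73; tag = H(80 a7 6b 0f 59 1e 73) = b7d4 ← matches
m4: inner = H(ea cd 01 65 33 24) = 1e 56; tag = H(80 a7 6b 0f 59 1e 56) = 9ad4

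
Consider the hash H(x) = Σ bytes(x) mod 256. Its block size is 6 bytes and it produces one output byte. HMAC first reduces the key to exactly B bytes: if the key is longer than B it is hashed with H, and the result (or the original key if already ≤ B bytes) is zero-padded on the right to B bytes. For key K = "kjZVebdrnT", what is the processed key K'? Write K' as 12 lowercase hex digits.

e40000000000

|K| = 10 > B = 6, so first hash the key.
H(K): sum = 107+106+90+86+101+98+100+114+110+84 = 996; mod 256 = 228 → e4.
Zero-pad H(K) = e4 to 6 bytes: K' = e4 00 00 00 00 00.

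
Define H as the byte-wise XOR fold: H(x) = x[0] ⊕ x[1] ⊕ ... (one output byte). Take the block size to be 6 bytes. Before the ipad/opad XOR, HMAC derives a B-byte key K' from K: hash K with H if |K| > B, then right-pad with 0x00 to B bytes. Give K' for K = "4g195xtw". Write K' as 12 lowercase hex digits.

|K| = 8 > B = 6, so first hash the key.
H(K): XOR 34⊕67⊕31⊕39⊕35⊕78⊕74⊕77 = 15.
Zero-pad H(K) = 15 to 6 bytes: K' = 15 00 00 00 00 00.

150000000000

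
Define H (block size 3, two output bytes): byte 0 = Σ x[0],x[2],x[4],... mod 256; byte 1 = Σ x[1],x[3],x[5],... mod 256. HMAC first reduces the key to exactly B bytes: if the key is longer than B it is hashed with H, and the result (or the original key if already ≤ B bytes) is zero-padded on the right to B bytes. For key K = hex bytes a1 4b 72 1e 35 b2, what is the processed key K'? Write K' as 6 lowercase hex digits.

|K| = 6 > B = 3, so first hash the key.
H(K): even-index sum = 328 mod 256 = 72; odd-index sum = 283 mod 256 = 27 → 48 1b.
Zero-pad H(K) = 48 1b to 3 bytes: K' = 48 1b 00.

481b00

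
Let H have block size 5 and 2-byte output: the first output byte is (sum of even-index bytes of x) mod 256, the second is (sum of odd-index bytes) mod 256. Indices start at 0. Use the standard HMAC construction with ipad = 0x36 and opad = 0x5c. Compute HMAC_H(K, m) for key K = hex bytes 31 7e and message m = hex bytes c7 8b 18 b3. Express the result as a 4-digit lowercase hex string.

822f

Key hex bytes 31 7e is 2 bytes ≤ B = 5; zero-pad to 5 bytes: K' = 31 7e 00 00 00.
K' ⊕ ipad = 07 48 36 36 36.  K' ⊕ opad = 6d 22 5c 5c 5c.
Inner input = (K'⊕ipad) ∥ m = 07 48 36 36 36 ∥ c7 8b 18 b3.
Inner hash: even-index sum = 433 mod 256 = 177; odd-index sum = 349 mod 256 = 93 → b1 5d.
Outer input = (K'⊕opad) ∥ inner = 6d 22 5c 5c 5c ∥ b1 5d.
Outer hash (tag): even-index sum = 386 mod 256 = 130; odd-index sum = 303 mod 256 = 47 → 82 2f.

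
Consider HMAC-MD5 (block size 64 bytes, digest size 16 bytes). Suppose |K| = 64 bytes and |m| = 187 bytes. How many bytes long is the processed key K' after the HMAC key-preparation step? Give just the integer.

Key is 64 ≤ 64 bytes, zero-padded: |K'| = 64.

64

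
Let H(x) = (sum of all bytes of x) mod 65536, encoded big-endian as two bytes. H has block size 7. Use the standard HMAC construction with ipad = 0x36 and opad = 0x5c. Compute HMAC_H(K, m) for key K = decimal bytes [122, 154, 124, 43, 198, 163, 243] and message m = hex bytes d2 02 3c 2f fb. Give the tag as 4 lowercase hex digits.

04b3

Key decimal bytes [122, 154, 124, 43, 198, 163, 243] = 7a 9a 7c 2b c6 a3 f3 is exactly B = 7 bytes: K' = 7a 9a 7c 2b c6 a3 f3.
K' ⊕ ipad = 4c ac 4a 1d f0 95 c5.  K' ⊕ opad = 26 c6 20 77 9a ff af.
Inner input = (K'⊕ipad) ∥ m = 4c ac 4a 1d f0 95 c5 ∥ d2 02 3c 2f fb.
Inner hash: sum = 76+172+74+29+240+149+197+210+2+60+47+251 = 1507 → 05 e3.
Outer input = (K'⊕opad) ∥ inner = 26 c6 20 77 9a ff af ∥ 05 e3.
Outer hash (tag): sum = 38+198+32+119+154+255+175+5+227 = 1203 → 04 b3.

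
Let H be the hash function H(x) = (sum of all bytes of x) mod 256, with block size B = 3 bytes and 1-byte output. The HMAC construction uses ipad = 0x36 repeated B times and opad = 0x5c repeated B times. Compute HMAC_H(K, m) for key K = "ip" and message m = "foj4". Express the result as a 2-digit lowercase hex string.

0b

Key "ip" = 69 70 is 2 bytes ≤ B = 3; zero-pad to 3 bytes: K' = 69 70 00.
K' ⊕ ipad = 5f 46 36.  K' ⊕ opad = 35 2c 5c.
Inner input = (K'⊕ipad) ∥ m = 5f 46 36 ∥ 66 6f 6a 34.
Inner hash: sum = 95+70+54+102+111+106+52 = 590; mod 256 = 78 → 4e.
Outer input = (K'⊕opad) ∥ inner = 35 2c 5c ∥ 4e.
Outer hash (tag): sum = 53+44+92+78 = 267; mod 256 = 11 → 0b.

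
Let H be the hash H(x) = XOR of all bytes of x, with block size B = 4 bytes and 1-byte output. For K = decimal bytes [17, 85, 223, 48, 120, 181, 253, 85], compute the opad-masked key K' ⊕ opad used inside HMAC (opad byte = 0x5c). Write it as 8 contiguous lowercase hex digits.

925c5c5c

Key decimal bytes [17, 85, 223, 48, 120, 181, 253, 85] = 11 55 df 30 78 b5 fd 55 is 8 bytes > B = 4, so hash it first: H(key) = ce, then zero-pad to 4 bytes: K' = ce 00 00 00.
XOR each byte with 0x5c: ce⊕5c=92, 00⊕5c=5c, 00⊕5c=5c, 00⊕5c=5c.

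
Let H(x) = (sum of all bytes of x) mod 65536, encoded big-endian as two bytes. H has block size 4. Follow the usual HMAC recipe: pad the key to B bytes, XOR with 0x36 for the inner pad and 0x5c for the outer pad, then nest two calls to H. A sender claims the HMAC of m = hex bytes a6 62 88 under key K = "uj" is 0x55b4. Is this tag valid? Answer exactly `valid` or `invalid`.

invalid

Key "uj" = 75 6a is 2 bytes ≤ B = 4; zero-pad to 4 bytes: K' = 75 6a 00 00.
K' ⊕ ipad = 43 5c 36 36; K' ⊕ opad = 29 36 5c 5c.
Inner hash: sum = 67+92+54+54+166+98+136 = 667 → 02 9b.
Outer hash (recomputed tag): sum = 41+54+92+92+2+155 = 436 → 01 b4.
Recomputed tag = 01b4; claimed = 55b4 → mismatch.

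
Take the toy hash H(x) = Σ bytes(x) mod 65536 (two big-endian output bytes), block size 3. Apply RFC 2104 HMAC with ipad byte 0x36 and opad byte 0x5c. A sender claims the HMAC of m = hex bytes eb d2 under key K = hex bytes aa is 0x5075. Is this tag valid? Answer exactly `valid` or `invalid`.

invalid

Key hex bytes aa is 1 byte ≤ B = 3; zero-pad to 3 bytes: K' = aa 00 00.
K' ⊕ ipad = 9c 36 36; K' ⊕ opad = f6 5c 5c.
Inner hash: sum = 156+54+54+235+210 = 709 → 02 c5.
Outer hash (recomputed tag): sum = 246+92+92+2+197 = 629 → 02 75.
Recomputed tag = 0275; claimed = 5075 → mismatch.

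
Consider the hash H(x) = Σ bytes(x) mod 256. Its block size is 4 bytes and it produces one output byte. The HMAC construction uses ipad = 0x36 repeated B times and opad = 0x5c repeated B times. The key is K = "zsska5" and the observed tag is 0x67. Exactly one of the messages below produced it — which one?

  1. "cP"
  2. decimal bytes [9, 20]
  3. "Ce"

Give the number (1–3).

2

Key "zsska5" = 7a 73 73 6b 61 35 is 6 bytes > B = 4, so hash it first: H(key) = 61, then zero-pad to 4 bytes: K' = 61 00 00 00.
K' ⊕ ipad = 57 36 36 36; K' ⊕ opad = 3d 5c 5c 5c.
m1: inner = H(57 36 36 36 63 50) = ac; tag = H(3d 5c 5c 5c ac) = fd
m2: inner = H(57 36 36 36 09 14) = 16; tag = H(3d 5c 5c 5c 16) = 67 ← matches
m3: inner = H(57 36 36 36 43 65) = a1; tag = H(3d 5c 5c 5c a1) = f2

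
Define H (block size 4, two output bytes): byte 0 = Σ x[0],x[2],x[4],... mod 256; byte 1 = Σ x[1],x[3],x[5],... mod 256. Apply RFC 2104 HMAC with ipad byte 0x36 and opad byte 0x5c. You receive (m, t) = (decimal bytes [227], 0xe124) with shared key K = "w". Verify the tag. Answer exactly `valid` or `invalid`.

Key "w" = 77 is 1 byte ≤ B = 4; zero-pad to 4 bytes: K' = 77 00 00 00.
K' ⊕ ipad = 41 36 36 36; K' ⊕ opad = 2b 5c 5c 5c.
Inner hash: even-index sum = 346 mod 256 = 90; odd-index sum = 108 mod 256 = 108 → 5a 6c.
Outer hash (recomputed tag): even-index sum = 225 mod 256 = 225; odd-index sum = 292 mod 256 = 36 → e1 24.
Recomputed tag = e124; claimed = e124 → match.

valid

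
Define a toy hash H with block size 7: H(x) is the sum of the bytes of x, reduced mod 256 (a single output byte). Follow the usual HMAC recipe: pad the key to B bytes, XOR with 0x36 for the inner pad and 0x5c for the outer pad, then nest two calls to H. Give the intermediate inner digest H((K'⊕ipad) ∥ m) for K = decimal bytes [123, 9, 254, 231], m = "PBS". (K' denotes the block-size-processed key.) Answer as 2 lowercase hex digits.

ac

Key decimal bytes [123, 9, 254, 231] = 7b 09 fe e7 is 4 bytes ≤ B = 7; zero-pad to 7 bytes: K' = 7b 09 fe e7 00 00 00.
K' ⊕ ipad = 4d 3f c8 d1 36 36 36.
Inner input = 4d 3f c8 d1 36 36 36 ∥ 50 42 53.
Inner hash: sum = 77+63+200+209+54+54+54+80+66+83 = 940; mod 256 = 172 → ac.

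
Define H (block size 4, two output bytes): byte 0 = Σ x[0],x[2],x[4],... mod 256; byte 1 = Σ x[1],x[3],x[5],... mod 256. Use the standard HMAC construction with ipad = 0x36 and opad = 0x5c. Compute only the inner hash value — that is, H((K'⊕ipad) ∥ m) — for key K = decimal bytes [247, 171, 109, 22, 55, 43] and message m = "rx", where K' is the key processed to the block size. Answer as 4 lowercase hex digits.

Key decimal bytes [247, 171, 109, 22, 55, 43] = f7 ab 6d 16 37 2b is 6 bytes > B = 4, so hash it first: H(key) = 9b ec, then zero-pad to 4 bytes: K' = 9b ec 00 00.
K' ⊕ ipad = ad da 36 36.
Inner input = ad da 36 36 ∥ 72 78.
Inner hash: even-index sum = 341 mod 256 = 85; odd-index sum = 392 mod 256 = 136 → 55 88.

5588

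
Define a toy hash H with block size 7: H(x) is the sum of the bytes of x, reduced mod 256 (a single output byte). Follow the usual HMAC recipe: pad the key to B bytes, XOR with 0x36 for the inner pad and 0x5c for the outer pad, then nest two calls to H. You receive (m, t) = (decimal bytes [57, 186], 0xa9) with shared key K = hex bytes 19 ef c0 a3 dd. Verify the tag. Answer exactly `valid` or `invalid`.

valid

Key hex bytes 19 ef c0 a3 dd is 5 bytes ≤ B = 7; zero-pad to 7 bytes: K' = 19 ef c0 a3 dd 00 00.
K' ⊕ ipad = 2f d9 f6 95 eb 36 36; K' ⊕ opad = 45 b3 9c ff 81 5c 5c.
Inner hash: sum = 47+217+246+149+235+54+54+57+186 = 1245; mod 256 = 221 → dd.
Outer hash (recomputed tag): sum = 69+179+156+255+129+92+92+221 = 1193; mod 256 = 169 → a9.
Recomputed tag = a9; claimed = a9 → match.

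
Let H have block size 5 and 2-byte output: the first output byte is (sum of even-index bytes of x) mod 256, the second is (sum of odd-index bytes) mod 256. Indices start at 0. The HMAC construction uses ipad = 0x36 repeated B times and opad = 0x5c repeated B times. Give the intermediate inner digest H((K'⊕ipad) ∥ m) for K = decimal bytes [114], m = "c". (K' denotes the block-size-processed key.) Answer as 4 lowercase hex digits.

b0cf

Key decimal bytes [114] = 72 is 1 byte ≤ B = 5; zero-pad to 5 bytes: K' = 72 00 00 00 00.
K' ⊕ ipad = 44 36 36 36 36.
Inner input = 44 36 36 36 36 ∥ 63.
Inner hash: even-index sum = 176 mod 256 = 176; odd-index sum = 207 mod 256 = 207 → b0 cf.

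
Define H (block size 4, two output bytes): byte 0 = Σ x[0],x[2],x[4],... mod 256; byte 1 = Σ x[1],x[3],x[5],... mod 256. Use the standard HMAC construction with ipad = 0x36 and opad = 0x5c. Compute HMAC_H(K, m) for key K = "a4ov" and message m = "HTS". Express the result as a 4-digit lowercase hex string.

bb28

Key "a4ov" = 61 34 6f 76 is exactly B = 4 bytes: K' = 61 34 6f 76.
K' ⊕ ipad = 57 02 59 40.  K' ⊕ opad = 3d 68 33 2a.
Inner input = (K'⊕ipad) ∥ m = 57 02 59 40 ∥ 48 54 53.
Inner hash: even-index sum = 331 mod 256 = 75; odd-index sum = 150 mod 256 = 150 → 4b 96.
Outer input = (K'⊕opad) ∥ inner = 3d 68 33 2a ∥ 4b 96.
Outer hash (tag): even-index sum = 187 mod 256 = 187; odd-index sum = 296 mod 256 = 40 → bb 28.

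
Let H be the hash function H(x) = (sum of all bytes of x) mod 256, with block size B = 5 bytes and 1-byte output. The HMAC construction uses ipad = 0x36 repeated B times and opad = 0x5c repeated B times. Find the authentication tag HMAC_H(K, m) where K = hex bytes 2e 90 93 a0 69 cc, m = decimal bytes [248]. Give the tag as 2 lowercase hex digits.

ca

Key hex bytes 2e 90 93 a0 69 cc is 6 bytes > B = 5, so hash it first: H(key) = 26, then zero-pad to 5 bytes: K' = 26 00 00 00 00.
K' ⊕ ipad = 10 36 36 36 36.  K' ⊕ opad = 7a 5c 5c 5c 5c.
Inner input = (K'⊕ipad) ∥ m = 10 36 36 36 36 ∥ f8.
Inner hash: sum = 16+54+54+54+54+248 = 480; mod 256 = 224 → e0.
Outer input = (K'⊕opad) ∥ inner = 7a 5c 5c 5c 5c ∥ e0.
Outer hash (tag): sum = 122+92+92+92+92+224 = 714; mod 256 = 202 → ca.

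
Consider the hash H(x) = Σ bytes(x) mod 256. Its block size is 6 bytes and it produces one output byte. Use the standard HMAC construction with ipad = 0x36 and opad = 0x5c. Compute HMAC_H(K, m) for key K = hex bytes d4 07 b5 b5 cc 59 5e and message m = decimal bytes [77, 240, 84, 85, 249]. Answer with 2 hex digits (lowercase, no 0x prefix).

4b

Key hex bytes d4 07 b5 b5 cc 59 5e is 7 bytes > B = 6, so hash it first: H(key) = c8, then zero-pad to 6 bytes: K' = c8 00 00 00 00 00.
K' ⊕ ipad = fe 36 36 36 36 36.  K' ⊕ opad = 94 5c 5c 5c 5c 5c.
Inner input = (K'⊕ipad) ∥ m = fe 36 36 36 36 36 ∥ 4d f0 54 55 f9.
Inner hash: sum = 254+54+54+54+54+54+77+240+84+85+249 = 1259; mod 256 = 235 → eb.
Outer input = (K'⊕opad) ∥ inner = 94 5c 5c 5c 5c 5c ∥ eb.
Outer hash (tag): sum = 148+92+92+92+92+92+235 = 843; mod 256 = 75 → 4b.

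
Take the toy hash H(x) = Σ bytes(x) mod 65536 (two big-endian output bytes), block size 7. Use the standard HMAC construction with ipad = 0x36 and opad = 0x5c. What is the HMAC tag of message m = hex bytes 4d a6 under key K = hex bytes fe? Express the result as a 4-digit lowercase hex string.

Key hex bytes fe is 1 byte ≤ B = 7; zero-pad to 7 bytes: K' = fe 00 00 00 00 00 00.
K' ⊕ ipad = c8 36 36 36 36 36 36.  K' ⊕ opad = a2 5c 5c 5c 5c 5c 5c.
Inner input = (K'⊕ipad) ∥ m = c8 36 36 36 36 36 36 ∥ 4d a6.
Inner hash: sum = 200+54+54+54+54+54+54+77+166 = 767 → 02 ff.
Outer input = (K'⊕opad) ∥ inner = a2 5c 5c 5c 5c 5c 5c ∥ 02 ff.
Outer hash (tag): sum = 162+92+92+92+92+92+92+2+255 = 971 → 03 cb.

03cb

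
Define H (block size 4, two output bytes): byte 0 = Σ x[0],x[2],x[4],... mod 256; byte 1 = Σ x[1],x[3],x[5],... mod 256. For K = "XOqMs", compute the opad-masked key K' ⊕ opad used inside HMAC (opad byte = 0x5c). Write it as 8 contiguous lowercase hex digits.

60c05c5c

Key "XOqMs" = 58 4f 71 4d 73 is 5 bytes > B = 4, so hash it first: H(key) = 3c 9c, then zero-pad to 4 bytes: K' = 3c 9c 00 00.
XOR each byte with 0x5c: 3c⊕5c=60, 9c⊕5c=c0, 00⊕5c=5c, 00⊕5c=5c.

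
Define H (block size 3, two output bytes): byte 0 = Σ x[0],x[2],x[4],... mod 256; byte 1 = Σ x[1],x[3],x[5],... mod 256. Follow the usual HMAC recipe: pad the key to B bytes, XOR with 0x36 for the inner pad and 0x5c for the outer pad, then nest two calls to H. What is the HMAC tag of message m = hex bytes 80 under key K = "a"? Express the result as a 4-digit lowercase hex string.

Key "a" = 61 is 1 byte ≤ B = 3; zero-pad to 3 bytes: K' = 61 00 00.
K' ⊕ ipad = 57 36 36.  K' ⊕ opad = 3d 5c 5c.
Inner input = (K'⊕ipad) ∥ m = 57 36 36 ∥ 80.
Inner hash: even-index sum = 141 mod 256 = 141; odd-index sum = 182 mod 256 = 182 → 8d b6.
Outer input = (K'⊕opad) ∥ inner = 3d 5c 5c ∥ 8d b6.
Outer hash (tag): even-index sum = 335 mod 256 = 79; odd-index sum = 233 mod 256 = 233 → 4f e9.

4fe9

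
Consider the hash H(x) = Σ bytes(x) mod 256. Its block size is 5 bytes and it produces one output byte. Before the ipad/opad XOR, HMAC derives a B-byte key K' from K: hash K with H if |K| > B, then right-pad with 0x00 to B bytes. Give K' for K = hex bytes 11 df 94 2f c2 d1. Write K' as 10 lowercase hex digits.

|K| = 6 > B = 5, so first hash the key.
H(K): sum = 17+223+148+47+194+209 = 838; mod 256 = 70 → 46.
Zero-pad H(K) = 46 to 5 bytes: K' = 46 00 00 00 00.

4600000000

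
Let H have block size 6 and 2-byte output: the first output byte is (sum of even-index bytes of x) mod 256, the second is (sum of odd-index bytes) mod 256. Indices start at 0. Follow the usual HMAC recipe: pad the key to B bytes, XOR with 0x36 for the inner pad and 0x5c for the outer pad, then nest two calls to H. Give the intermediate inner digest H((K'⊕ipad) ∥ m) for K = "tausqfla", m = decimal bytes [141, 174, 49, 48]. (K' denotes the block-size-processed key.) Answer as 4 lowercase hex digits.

Key "tausqfla" = 74 61 75 73 71 66 6c 61 is 8 bytes > B = 6, so hash it first: H(key) = c6 9b, then zero-pad to 6 bytes: K' = c6 9b 00 00 00 00.
K' ⊕ ipad = f0 ad 36 36 36 36.
Inner input = f0 ad 36 36 36 36 ∥ 8d ae 31 30.
Inner hash: even-index sum = 538 mod 256 = 26; odd-index sum = 503 mod 256 = 247 → 1a f7.

1af7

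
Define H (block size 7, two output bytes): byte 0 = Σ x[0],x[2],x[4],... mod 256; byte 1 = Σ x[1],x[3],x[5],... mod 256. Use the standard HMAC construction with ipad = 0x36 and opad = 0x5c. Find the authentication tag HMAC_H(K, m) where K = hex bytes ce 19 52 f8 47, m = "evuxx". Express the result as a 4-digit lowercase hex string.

9c36

Key hex bytes ce 19 52 f8 47 is 5 bytes ≤ B = 7; zero-pad to 7 bytes: K' = ce 19 52 f8 47 00 00.
K' ⊕ ipad = f8 2f 64 ce 71 36 36.  K' ⊕ opad = 92 45 0e a4 1b 5c 5c.
Inner input = (K'⊕ipad) ∥ m = f8 2f 64 ce 71 36 36 ∥ 65 76 75 78 78.
Inner hash: even-index sum = 753 mod 256 = 241; odd-index sum = 645 mod 256 = 133 → f1 85.
Outer input = (K'⊕opad) ∥ inner = 92 45 0e a4 1b 5c 5c ∥ f1 85.
Outer hash (tag): even-index sum = 412 mod 256 = 156; odd-index sum = 566 mod 256 = 54 → 9c 36.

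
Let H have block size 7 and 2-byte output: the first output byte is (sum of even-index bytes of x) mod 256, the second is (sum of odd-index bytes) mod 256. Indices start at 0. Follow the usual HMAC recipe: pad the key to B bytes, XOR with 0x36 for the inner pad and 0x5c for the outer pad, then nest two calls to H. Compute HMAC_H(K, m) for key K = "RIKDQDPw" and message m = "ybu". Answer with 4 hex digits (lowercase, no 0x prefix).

Key "RIKDQDPw" = 52 49 4b 44 51 44 50 77 is 8 bytes > B = 7, so hash it first: H(key) = 3e 48, then zero-pad to 7 bytes: K' = 3e 48 00 00 00 00 00.
K' ⊕ ipad = 08 7e 36 36 36 36 36.  K' ⊕ opad = 62 14 5c 5c 5c 5c 5c.
Inner input = (K'⊕ipad) ∥ m = 08 7e 36 36 36 36 36 ∥ 79 62 75.
Inner hash: even-index sum = 268 mod 256 = 12; odd-index sum = 472 mod 256 = 216 → 0c d8.
Outer input = (K'⊕opad) ∥ inner = 62 14 5c 5c 5c 5c 5c ∥ 0c d8.
Outer hash (tag): even-index sum = 590 mod 256 = 78; odd-index sum = 216 mod 256 = 216 → 4e d8.

4ed8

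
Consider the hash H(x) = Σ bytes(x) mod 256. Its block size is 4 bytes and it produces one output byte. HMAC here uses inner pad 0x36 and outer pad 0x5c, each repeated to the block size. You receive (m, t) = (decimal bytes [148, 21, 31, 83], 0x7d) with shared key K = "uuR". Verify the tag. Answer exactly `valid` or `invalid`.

Key "uuR" = 75 75 52 is 3 bytes ≤ B = 4; zero-pad to 4 bytes: K' = 75 75 52 00.
K' ⊕ ipad = 43 43 64 36; K' ⊕ opad = 29 29 0e 5c.
Inner hash: sum = 67+67+100+54+148+21+31+83 = 571; mod 256 = 59 → 3b.
Outer hash (recomputed tag): sum = 41+41+14+92+59 = 247 → f7.
Recomputed tag = f7; claimed = 7d → mismatch.

invalid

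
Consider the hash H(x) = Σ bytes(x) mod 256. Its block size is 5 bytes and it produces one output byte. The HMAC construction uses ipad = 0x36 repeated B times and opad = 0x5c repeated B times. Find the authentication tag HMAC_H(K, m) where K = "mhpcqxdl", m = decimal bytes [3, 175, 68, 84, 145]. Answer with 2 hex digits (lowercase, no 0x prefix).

Key "mhpcqxdl" = 6d 68 70 63 71 78 64 6c is 8 bytes > B = 5, so hash it first: H(key) = 61, then zero-pad to 5 bytes: K' = 61 00 00 00 00.
K' ⊕ ipad = 57 36 36 36 36.  K' ⊕ opad = 3d 5c 5c 5c 5c.
Inner input = (K'⊕ipad) ∥ m = 57 36 36 36 36 ∥ 03 af 44 54 91.
Inner hash: sum = 87+54+54+54+54+3+175+68+84+145 = 778; mod 256 = 10 → 0a.
Outer input = (K'⊕opad) ∥ inner = 3d 5c 5c 5c 5c ∥ 0a.
Outer hash (tag): sum = 61+92+92+92+92+10 = 439; mod 256 = 183 → b7.

b7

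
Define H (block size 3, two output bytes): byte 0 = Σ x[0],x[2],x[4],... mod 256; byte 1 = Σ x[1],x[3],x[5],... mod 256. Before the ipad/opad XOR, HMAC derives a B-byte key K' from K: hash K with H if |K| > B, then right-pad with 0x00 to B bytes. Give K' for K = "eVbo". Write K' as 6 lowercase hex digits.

c7c500

|K| = 4 > B = 3, so first hash the key.
H(K): even-index sum = 199 mod 256 = 199; odd-index sum = 197 mod 256 = 197 → c7 c5.
Zero-pad H(K) = c7 c5 to 3 bytes: K' = c7 c5 00.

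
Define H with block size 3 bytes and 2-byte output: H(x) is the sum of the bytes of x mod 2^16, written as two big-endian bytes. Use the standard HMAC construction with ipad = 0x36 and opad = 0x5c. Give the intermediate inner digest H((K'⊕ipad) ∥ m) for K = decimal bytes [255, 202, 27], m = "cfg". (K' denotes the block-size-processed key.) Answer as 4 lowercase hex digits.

0322

Key decimal bytes [255, 202, 27] = ff ca 1b is exactly B = 3 bytes: K' = ff ca 1b.
K' ⊕ ipad = c9 fc 2d.
Inner input = c9 fc 2d ∥ 63 66 67.
Inner hash: sum = 201+252+45+99+102+103 = 802 → 03 22.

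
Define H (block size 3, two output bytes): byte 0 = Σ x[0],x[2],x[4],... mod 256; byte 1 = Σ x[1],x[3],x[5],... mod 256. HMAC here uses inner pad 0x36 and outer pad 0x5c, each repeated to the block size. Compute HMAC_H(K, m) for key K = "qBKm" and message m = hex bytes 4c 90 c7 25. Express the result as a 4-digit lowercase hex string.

e868

Key "qBKm" = 71 42 4b 6d is 4 bytes > B = 3, so hash it first: H(key) = bc af, then zero-pad to 3 bytes: K' = bc af 00.
K' ⊕ ipad = 8a 99 36.  K' ⊕ opad = e0 f3 5c.
Inner input = (K'⊕ipad) ∥ m = 8a 99 36 ∥ 4c 90 c7 25.
Inner hash: even-index sum = 373 mod 256 = 117; odd-index sum = 428 mod 256 = 172 → 75 ac.
Outer input = (K'⊕opad) ∥ inner = e0 f3 5c ∥ 75 ac.
Outer hash (tag): even-index sum = 488 mod 256 = 232; odd-index sum = 360 mod 256 = 104 → e8 68.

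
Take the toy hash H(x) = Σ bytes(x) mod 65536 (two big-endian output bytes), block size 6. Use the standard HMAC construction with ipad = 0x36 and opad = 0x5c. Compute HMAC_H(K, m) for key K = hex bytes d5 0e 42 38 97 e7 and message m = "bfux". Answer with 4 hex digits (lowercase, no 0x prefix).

03ab

Key hex bytes d5 0e 42 38 97 e7 is exactly B = 6 bytes: K' = d5 0e 42 38 97 e7.
K' ⊕ ipad = e3 38 74 0e a1 d1.  K' ⊕ opad = 89 52 1e 64 cb bb.
Inner input = (K'⊕ipad) ∥ m = e3 38 74 0e a1 d1 ∥ 62 66 75 78.
Inner hash: sum = 227+56+116+14+161+209+98+102+117+120 = 1220 → 04 c4.
Outer input = (K'⊕opad) ∥ inner = 89 52 1e 64 cb bb ∥ 04 c4.
Outer hash (tag): sum = 137+82+30+100+203+187+4+196 = 939 → 03 ab.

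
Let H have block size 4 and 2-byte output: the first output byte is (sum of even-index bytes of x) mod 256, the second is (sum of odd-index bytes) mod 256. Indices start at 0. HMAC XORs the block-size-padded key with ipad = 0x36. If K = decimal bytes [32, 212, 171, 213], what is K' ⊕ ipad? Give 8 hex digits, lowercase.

Key decimal bytes [32, 212, 171, 213] = 20 d4 ab d5 is exactly B = 4 bytes: K' = 20 d4 ab d5.
XOR each byte with 0x36: 20⊕36=16, d4⊕36=e2, ab⊕36=9d, d5⊕36=e3.

16e29de3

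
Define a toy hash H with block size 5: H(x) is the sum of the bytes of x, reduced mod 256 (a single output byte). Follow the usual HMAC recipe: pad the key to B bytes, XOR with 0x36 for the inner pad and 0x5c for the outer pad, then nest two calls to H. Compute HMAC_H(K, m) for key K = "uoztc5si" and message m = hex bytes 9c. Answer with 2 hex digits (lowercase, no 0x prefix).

6e

Key "uoztc5si" = 75 6f 7a 74 63 35 73 69 is 8 bytes > B = 5, so hash it first: H(key) = 46, then zero-pad to 5 bytes: K' = 46 00 00 00 00.
K' ⊕ ipad = 70 36 36 36 36.  K' ⊕ opad = 1a 5c 5c 5c 5c.
Inner input = (K'⊕ipad) ∥ m = 70 36 36 36 36 ∥ 9c.
Inner hash: sum = 112+54+54+54+54+156 = 484; mod 256 = 228 → e4.
Outer input = (K'⊕opad) ∥ inner = 1a 5c 5c 5c 5c ∥ e4.
Outer hash (tag): sum = 26+92+92+92+92+228 = 622; mod 256 = 110 → 6e.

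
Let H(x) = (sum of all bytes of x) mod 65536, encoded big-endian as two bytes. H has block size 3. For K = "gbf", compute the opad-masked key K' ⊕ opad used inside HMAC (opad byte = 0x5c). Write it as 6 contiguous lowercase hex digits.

3b3e3a

Key "gbf" = 67 62 66 is exactly B = 3 bytes: K' = 67 62 66.
XOR each byte with 0x5c: 67⊕5c=3b, 62⊕5c=3e, 66⊕5c=3a.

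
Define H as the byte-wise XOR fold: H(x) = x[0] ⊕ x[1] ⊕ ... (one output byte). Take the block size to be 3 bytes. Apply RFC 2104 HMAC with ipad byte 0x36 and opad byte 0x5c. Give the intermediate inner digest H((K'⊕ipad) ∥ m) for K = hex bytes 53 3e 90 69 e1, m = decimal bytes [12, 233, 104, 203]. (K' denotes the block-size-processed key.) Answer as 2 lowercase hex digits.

Key hex bytes 53 3e 90 69 e1 is 5 bytes > B = 3, so hash it first: H(key) = 75, then zero-pad to 3 bytes: K' = 75 00 00.
K' ⊕ ipad = 43 36 36.
Inner input = 43 36 36 ∥ 0c e9 68 cb.
Inner hash: XOR 43⊕36⊕36⊕0c⊕e9⊕68⊕cb = 05.

05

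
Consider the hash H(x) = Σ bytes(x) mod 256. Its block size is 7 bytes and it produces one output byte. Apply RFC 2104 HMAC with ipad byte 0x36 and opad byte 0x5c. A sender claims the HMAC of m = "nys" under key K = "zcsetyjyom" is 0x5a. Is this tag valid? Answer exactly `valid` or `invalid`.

Key "zcsetyjyom" = 7a 63 73 65 74 79 6a 79 6f 6d is 10 bytes > B = 7, so hash it first: H(key) = 61, then zero-pad to 7 bytes: K' = 61 00 00 00 00 00 00.
K' ⊕ ipad = 57 36 36 36 36 36 36; K' ⊕ opad = 3d 5c 5c 5c 5c 5c 5c.
Inner hash: sum = 87+54+54+54+54+54+54+110+121+115 = 757; mod 256 = 245 → f5.
Outer hash (recomputed tag): sum = 61+92+92+92+92+92+92+245 = 858; mod 256 = 90 → 5a.
Recomputed tag = 5a; claimed = 5a → match.

valid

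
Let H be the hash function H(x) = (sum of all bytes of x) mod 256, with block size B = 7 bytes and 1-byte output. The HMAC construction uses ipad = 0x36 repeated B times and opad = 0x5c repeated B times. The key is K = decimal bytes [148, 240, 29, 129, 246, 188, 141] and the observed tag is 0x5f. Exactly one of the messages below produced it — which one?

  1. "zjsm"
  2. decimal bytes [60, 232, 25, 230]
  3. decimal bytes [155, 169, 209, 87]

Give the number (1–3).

2

Key decimal bytes [148, 240, 29, 129, 246, 188, 141] = 94 f0 1d 81 f6 bc 8d is exactly B = 7 bytes: K' = 94 f0 1d 81 f6 bc 8d.
K' ⊕ ipad = a2 c6 2b b7 c0 8a bb; K' ⊕ opad = c8 ac 41 dd aa e0 d1.
m1: inner = H(a2 c6 2b b7 c0 8a bb 7a 6a 73 6d) = 13; tag = H(c8 ac 41 dd aa e0 d1 13) = 00
m2: inner = H(a2 c6 2b b7 c0 8a bb 3c e8 19 e6) = 72; tag = H(c8 ac 41 dd aa e0 d1 72) = 5f ← matches
m3: inner = H(a2 c6 2b b7 c0 8a bb 9b a9 d1 57) = bb; tag = H(c8 ac 41 dd aa e0 d1 bb) = a8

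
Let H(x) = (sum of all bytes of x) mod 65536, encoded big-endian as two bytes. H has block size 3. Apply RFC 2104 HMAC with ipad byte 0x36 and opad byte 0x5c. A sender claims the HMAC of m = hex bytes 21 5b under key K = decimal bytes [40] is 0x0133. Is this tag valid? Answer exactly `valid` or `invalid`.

valid

Key decimal bytes [40] = 28 is 1 byte ≤ B = 3; zero-pad to 3 bytes: K' = 28 00 00.
K' ⊕ ipad = 1e 36 36; K' ⊕ opad = 74 5c 5c.
Inner hash: sum = 30+54+54+33+91 = 262 → 01 06.
Outer hash (recomputed tag): sum = 116+92+92+1+6 = 307 → 01 33.
Recomputed tag = 0133; claimed = 0133 → match.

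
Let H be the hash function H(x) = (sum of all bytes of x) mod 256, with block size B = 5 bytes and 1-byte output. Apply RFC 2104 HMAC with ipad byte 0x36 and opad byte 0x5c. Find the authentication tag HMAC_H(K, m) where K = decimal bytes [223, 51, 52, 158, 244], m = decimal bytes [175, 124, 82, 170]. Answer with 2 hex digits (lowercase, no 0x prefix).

45

Key decimal bytes [223, 51, 52, 158, 244] = df 33 34 9e f4 is exactly B = 5 bytes: K' = df 33 34 9e f4.
K' ⊕ ipad = e9 05 02 a8 c2.  K' ⊕ opad = 83 6f 68 c2 a8.
Inner input = (K'⊕ipad) ∥ m = e9 05 02 a8 c2 ∥ af 7c 52 aa.
Inner hash: sum = 233+5+2+168+194+175+124+82+170 = 1153; mod 256 = 129 → 81.
Outer input = (K'⊕opad) ∥ inner = 83 6f 68 c2 a8 ∥ 81.
Outer hash (tag): sum = 131+111+104+194+168+129 = 837; mod 256 = 69 → 45.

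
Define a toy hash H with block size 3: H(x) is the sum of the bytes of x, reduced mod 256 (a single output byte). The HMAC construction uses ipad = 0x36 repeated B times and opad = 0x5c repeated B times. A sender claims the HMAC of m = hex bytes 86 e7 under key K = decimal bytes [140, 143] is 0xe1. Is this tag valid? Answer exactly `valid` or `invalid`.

invalid

Key decimal bytes [140, 143] = 8c 8f is 2 bytes ≤ B = 3; zero-pad to 3 bytes: K' = 8c 8f 00.
K' ⊕ ipad = ba b9 36; K' ⊕ opad = d0 d3 5c.
Inner hash: sum = 186+185+54+134+231 = 790; mod 256 = 22 → 16.
Outer hash (recomputed tag): sum = 208+211+92+22 = 533; mod 256 = 21 → 15.
Recomputed tag = 15; claimed = e1 → mismatch.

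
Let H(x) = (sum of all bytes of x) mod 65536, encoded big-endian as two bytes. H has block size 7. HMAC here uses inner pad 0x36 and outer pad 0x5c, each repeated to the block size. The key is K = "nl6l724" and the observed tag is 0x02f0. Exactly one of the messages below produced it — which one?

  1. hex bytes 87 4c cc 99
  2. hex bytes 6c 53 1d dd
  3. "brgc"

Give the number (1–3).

Key "nl6l724" = 6e 6c 36 6c 37 32 34 is exactly B = 7 bytes: K' = 6e 6c 36 6c 37 32 34.
K' ⊕ ipad = 58 5a 00 5a 01 04 02; K' ⊕ opad = 32 30 6a 30 6b 6e 68.
m1: inner = H(58 5a 00 5a 01 04 02 87 4c cc 99) = 03 4b; tag = H(32 30 6a 30 6b 6e 68 03 4b) = 028b
m2: inner = H(58 5a 00 5a 01 04 02 6c 53 1d dd) = 02 cc; tag = H(32 30 6a 30 6b 6e 68 02 cc) = 030b
m3: inner = H(58 5a 00 5a 01 04 02 62 72 67 63) = 02 b1; tag = H(32 30 6a 30 6b 6e 68 02 b1) = 02f0 ← matches

3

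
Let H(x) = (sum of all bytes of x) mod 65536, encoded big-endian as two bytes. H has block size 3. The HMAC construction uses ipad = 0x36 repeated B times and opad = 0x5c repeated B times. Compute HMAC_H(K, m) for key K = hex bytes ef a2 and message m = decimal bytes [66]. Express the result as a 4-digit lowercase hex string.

Key hex bytes ef a2 is 2 bytes ≤ B = 3; zero-pad to 3 bytes: K' = ef a2 00.
K' ⊕ ipad = d9 94 36.  K' ⊕ opad = b3 fe 5c.
Inner input = (K'⊕ipad) ∥ m = d9 94 36 ∥ 42.
Inner hash: sum = 217+148+54+66 = 485 → 01 e5.
Outer input = (K'⊕opad) ∥ inner = b3 fe 5c ∥ 01 e5.
Outer hash (tag): sum = 179+254+92+1+229 = 755 → 02 f3.

02f3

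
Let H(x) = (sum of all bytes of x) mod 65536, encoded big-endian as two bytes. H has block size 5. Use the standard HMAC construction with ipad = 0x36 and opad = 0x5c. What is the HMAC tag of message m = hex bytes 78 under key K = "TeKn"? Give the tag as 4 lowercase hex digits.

Key "TeKn" = 54 65 4b 6e is 4 bytes ≤ B = 5; zero-pad to 5 bytes: K' = 54 65 4b 6e 00.
K' ⊕ ipad = 62 53 7d 58 36.  K' ⊕ opad = 08 39 17 32 5c.
Inner input = (K'⊕ipad) ∥ m = 62 53 7d 58 36 ∥ 78.
Inner hash: sum = 98+83+125+88+54+120 = 568 → 02 38.
Outer input = (K'⊕opad) ∥ inner = 08 39 17 32 5c ∥ 02 38.
Outer hash (tag): sum = 8+57+23+50+92+2+56 = 288 → 01 20.

0120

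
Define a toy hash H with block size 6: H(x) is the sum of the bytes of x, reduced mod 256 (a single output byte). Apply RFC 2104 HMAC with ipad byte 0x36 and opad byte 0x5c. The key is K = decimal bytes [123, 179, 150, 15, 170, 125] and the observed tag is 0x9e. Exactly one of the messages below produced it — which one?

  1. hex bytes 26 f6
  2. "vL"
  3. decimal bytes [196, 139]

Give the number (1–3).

2

Key decimal bytes [123, 179, 150, 15, 170, 125] = 7b b3 96 0f aa 7d is exactly B = 6 bytes: K' = 7b b3 96 0f aa 7d.
K' ⊕ ipad = 4d 85 a0 39 9c 4b; K' ⊕ opad = 27 ef ca 53 f6 21.
m1: inner = H(4d 85 a0 39 9c 4b 26 f6) = ae; tag = H(27 ef ca 53 f6 21 ae) = f8
m2: inner = H(4d 85 a0 39 9c 4b 76 4c) = 54; tag = H(27 ef ca 53 f6 21 54) = 9e ← matches
m3: inner = H(4d 85 a0 39 9c 4b c4 8b) = e1; tag = H(27 ef ca 53 f6 21 e1) = 2b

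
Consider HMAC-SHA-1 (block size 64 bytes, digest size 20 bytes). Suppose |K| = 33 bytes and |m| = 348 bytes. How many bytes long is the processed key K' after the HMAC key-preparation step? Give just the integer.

64

Key is 33 ≤ 64 bytes, zero-padded: |K'| = 64.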